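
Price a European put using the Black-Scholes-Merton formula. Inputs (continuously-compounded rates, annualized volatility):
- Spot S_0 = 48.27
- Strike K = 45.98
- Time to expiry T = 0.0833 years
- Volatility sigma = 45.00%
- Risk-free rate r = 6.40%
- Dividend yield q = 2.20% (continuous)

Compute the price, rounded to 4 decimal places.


Answer: Price = 1.4011

Derivation:
d1 = (ln(S/K) + (r - q + 0.5*sigma^2) * T) / (sigma * sqrt(T)) = 0.46610308
d2 = d1 - sigma * sqrt(T) = 0.33622525
exp(-rT) = 0.99468299; exp(-qT) = 0.99816908
P = K * exp(-rT) * N(-d2) - S_0 * exp(-qT) * N(-d1)
N(-d1) = 0.32057086; N(-d2) = 0.36835051
P = 45.9800 * 0.99468299 * 0.36835051 - 48.2700 * 0.99816908 * 0.32057086 = 1.4011


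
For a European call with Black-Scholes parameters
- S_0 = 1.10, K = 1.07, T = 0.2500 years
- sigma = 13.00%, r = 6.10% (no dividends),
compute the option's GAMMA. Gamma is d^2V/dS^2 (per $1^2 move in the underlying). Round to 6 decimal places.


d1 = 0.6925235589; d2 = 0.6275235589
phi(d1) = 0.3138836281; exp(-qT) = 1.0000000000; exp(-rT) = 0.9848656924
Gamma = exp(-qT) * phi(d1) / (S * sigma * sqrt(T)) = 1.0000000000 * 0.3138836281 / (1.1000 * 0.1300 * 0.5000000000) = 4.389981

Answer: Gamma = 4.389981


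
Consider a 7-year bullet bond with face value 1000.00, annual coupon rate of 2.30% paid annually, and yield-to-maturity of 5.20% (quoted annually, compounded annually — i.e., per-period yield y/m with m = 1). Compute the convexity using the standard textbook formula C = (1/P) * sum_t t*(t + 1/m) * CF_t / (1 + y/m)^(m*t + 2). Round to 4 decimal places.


Coupon per period c = face * coupon_rate / m = 23.000000
Periods per year m = 1; per-period yield y/m = 0.052000
Number of cashflows N = 7
Cashflows (t years, CF_t, discount factor 1/(1+y/m)^(m*t), PV):
  t = 1.0000: CF_t = 23.000000, DF = 0.950570, PV = 21.863118
  t = 2.0000: CF_t = 23.000000, DF = 0.903584, PV = 20.782431
  t = 3.0000: CF_t = 23.000000, DF = 0.858920, PV = 19.755163
  t = 4.0000: CF_t = 23.000000, DF = 0.816464, PV = 18.778672
  t = 5.0000: CF_t = 23.000000, DF = 0.776106, PV = 17.850449
  t = 6.0000: CF_t = 23.000000, DF = 0.737744, PV = 16.968107
  t = 7.0000: CF_t = 1023.000000, DF = 0.701277, PV = 717.406744
Price P = sum_t PV_t = 833.404684
Convexity numerator sum_t t*(t + 1/m) * CF_t / (1+y/m)^(m*t + 2):
  t = 1.0000: term = 39.510326
  t = 2.0000: term = 112.672032
  t = 3.0000: term = 214.205384
  t = 4.0000: term = 339.362142
  t = 5.0000: term = 483.881382
  t = 6.0000: term = 643.948607
  t = 7.0000: term = 36301.285318
Convexity = (1/P) * sum = 38134.865191 / 833.404684 = 45.757920

Answer: Convexity = 45.7579


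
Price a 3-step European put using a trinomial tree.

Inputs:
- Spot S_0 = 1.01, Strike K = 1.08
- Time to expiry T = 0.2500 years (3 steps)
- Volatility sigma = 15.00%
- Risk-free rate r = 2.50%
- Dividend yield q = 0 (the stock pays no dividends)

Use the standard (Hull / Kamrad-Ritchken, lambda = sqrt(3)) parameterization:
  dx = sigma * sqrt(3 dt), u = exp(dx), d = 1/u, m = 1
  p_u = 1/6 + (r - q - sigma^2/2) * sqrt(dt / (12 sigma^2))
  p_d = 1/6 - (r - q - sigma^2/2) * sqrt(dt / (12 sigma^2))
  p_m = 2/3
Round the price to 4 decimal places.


Answer: Price = V(0,0) = 0.0720

Derivation:
dt = T/N = 0.083333; dx = sigma*sqrt(3*dt) = 0.075000
u = exp(dx) = 1.077884; d = 1/u = 0.927743
p_u = 0.174306, p_m = 0.666667, p_d = 0.159028
Discount per step: exp(-r*dt) = 0.997919
Stock lattice S(k, j) with j the centered position index:
  k=0: S(0,+0) = 1.0100
  k=1: S(1,-1) = 0.9370; S(1,+0) = 1.0100; S(1,+1) = 1.0887
  k=2: S(2,-2) = 0.8693; S(2,-1) = 0.9370; S(2,+0) = 1.0100; S(2,+1) = 1.0887; S(2,+2) = 1.1735
  k=3: S(3,-3) = 0.8065; S(3,-2) = 0.8693; S(3,-1) = 0.9370; S(3,+0) = 1.0100; S(3,+1) = 1.0887; S(3,+2) = 1.1735; S(3,+3) = 1.2648
Terminal payoffs V(N, j) = max(K - S_T, 0):
  V(3,-3) = 0.273499; V(3,-2) = 0.210685; V(3,-1) = 0.142979; V(3,+0) = 0.070000; V(3,+1) = 0.000000; V(3,+2) = 0.000000; V(3,+3) = 0.000000
Backward induction: V(k, j) = exp(-r*dt) * [p_u * V(k+1, j+1) + p_m * V(k+1, j) + p_d * V(k+1, j-1)]
  V(2,-2) = exp(-r*dt) * [p_u*0.142979 + p_m*0.210685 + p_d*0.273499] = 0.208438
  V(2,-1) = exp(-r*dt) * [p_u*0.070000 + p_m*0.142979 + p_d*0.210685] = 0.140732
  V(2,+0) = exp(-r*dt) * [p_u*0.000000 + p_m*0.070000 + p_d*0.142979] = 0.069260
  V(2,+1) = exp(-r*dt) * [p_u*0.000000 + p_m*0.000000 + p_d*0.070000] = 0.011109
  V(2,+2) = exp(-r*dt) * [p_u*0.000000 + p_m*0.000000 + p_d*0.000000] = 0.000000
  V(1,-1) = exp(-r*dt) * [p_u*0.069260 + p_m*0.140732 + p_d*0.208438] = 0.138752
  V(1,+0) = exp(-r*dt) * [p_u*0.011109 + p_m*0.069260 + p_d*0.140732] = 0.070343
  V(1,+1) = exp(-r*dt) * [p_u*0.000000 + p_m*0.011109 + p_d*0.069260] = 0.018382
  V(0,+0) = exp(-r*dt) * [p_u*0.018382 + p_m*0.070343 + p_d*0.138752] = 0.072015


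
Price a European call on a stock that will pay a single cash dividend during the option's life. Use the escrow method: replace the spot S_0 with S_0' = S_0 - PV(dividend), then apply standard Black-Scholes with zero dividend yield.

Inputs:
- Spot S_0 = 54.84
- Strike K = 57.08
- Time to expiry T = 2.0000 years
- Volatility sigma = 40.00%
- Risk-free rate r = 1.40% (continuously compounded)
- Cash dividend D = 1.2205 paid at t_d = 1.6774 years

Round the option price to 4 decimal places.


Answer: Price = 11.2475

Derivation:
PV(D) = D * exp(-r * t_d) = 1.2205 * 0.97678999 = 1.19217219
S_0' = S_0 - PV(D) = 54.8400 - 1.19217219 = 53.64782781
d1 = (ln(S_0'/K) + (r + sigma^2/2)*T) / (sigma*sqrt(T)) = 0.22271599
d2 = d1 - sigma*sqrt(T) = -0.34296944
exp(-rT) = 0.97238837
N(d1) = 0.58812172; N(d2) = 0.36581073
C = S_0' * N(d1) - K * exp(-rT) * N(d2) = 53.64782781 * 0.58812172 - 57.0800 * 0.97238837 * 0.36581073 = 11.2475


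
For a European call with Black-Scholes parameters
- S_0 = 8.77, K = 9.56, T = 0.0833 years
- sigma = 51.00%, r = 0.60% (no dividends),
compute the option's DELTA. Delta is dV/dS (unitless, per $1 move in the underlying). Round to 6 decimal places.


d1 = -0.5089712383; d2 = -0.6561661091
phi(d1) = 0.3504755285; exp(-qT) = 1.0000000000; exp(-rT) = 0.9995003249
N(d1) = 0.3053861923
Delta = exp(-qT) * N(d1) = 1.0000000000 * 0.3053861923 = 0.305386

Answer: Delta = 0.305386


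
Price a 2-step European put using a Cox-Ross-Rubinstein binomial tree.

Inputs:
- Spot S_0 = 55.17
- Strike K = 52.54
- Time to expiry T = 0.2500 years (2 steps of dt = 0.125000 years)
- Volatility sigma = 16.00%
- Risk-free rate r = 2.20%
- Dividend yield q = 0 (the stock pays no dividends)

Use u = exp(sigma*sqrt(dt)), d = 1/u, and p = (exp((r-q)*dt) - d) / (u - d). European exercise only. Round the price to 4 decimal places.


Answer: Price = V(0,0) = 0.7806

Derivation:
dt = T/N = 0.125000
u = exp(sigma*sqrt(dt)) = 1.058199; d = 1/u = 0.945002
p = (exp((r-q)*dt) - d) / (u - d) = 0.510189
Discount per step: exp(-r*dt) = 0.997254
Stock lattice S(k, i) with i counting down-moves:
  k=0: S(0,0) = 55.1700
  k=1: S(1,0) = 58.3808; S(1,1) = 52.1357
  k=2: S(2,0) = 61.7786; S(2,1) = 55.1700; S(2,2) = 49.2684
Terminal payoffs V(N, i) = max(K - S_T, 0):
  V(2,0) = 0.000000; V(2,1) = 0.000000; V(2,2) = 3.271632
Backward induction: V(k, i) = exp(-r*dt) * [p * V(k+1, i) + (1-p) * V(k+1, i+1)].
  V(1,0) = exp(-r*dt) * [p*0.000000 + (1-p)*0.000000] = 0.000000
  V(1,1) = exp(-r*dt) * [p*0.000000 + (1-p)*3.271632] = 1.598081
  V(0,0) = exp(-r*dt) * [p*0.000000 + (1-p)*1.598081] = 0.780608


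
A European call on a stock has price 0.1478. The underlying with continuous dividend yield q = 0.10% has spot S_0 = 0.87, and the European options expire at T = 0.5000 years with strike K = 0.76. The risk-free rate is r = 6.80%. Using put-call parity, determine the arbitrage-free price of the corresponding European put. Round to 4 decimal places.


Answer: Put price = 0.0128

Derivation:
Put-call parity: C - P = S_0 * exp(-qT) - K * exp(-rT).
S_0 * exp(-qT) = 0.8700 * 0.99950012 = 0.86956511
K * exp(-rT) = 0.7600 * 0.96657150 = 0.73459434
P = C - S*exp(-qT) + K*exp(-rT)
P = 0.1478 - 0.86956511 + 0.73459434 = 0.0128


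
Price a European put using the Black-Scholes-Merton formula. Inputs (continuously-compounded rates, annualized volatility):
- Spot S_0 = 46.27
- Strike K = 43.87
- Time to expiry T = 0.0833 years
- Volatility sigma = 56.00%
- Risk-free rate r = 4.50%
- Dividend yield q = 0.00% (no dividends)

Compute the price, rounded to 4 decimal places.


Answer: Price = 1.7935

Derivation:
d1 = (ln(S/K) + (r - q + 0.5*sigma^2) * T) / (sigma * sqrt(T)) = 0.43355116
d2 = d1 - sigma * sqrt(T) = 0.27192542
exp(-rT) = 0.99625852; exp(-qT) = 1.00000000
P = K * exp(-rT) * N(-d2) - S_0 * exp(-qT) * N(-d1)
N(-d1) = 0.33230720; N(-d2) = 0.39283968
P = 43.8700 * 0.99625852 * 0.39283968 - 46.2700 * 1.00000000 * 0.33230720 = 1.7935


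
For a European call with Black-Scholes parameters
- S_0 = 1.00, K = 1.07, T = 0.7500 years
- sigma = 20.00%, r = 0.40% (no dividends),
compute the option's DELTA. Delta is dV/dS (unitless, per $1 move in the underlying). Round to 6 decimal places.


Answer: Delta = 0.387169

Derivation:
d1 = -0.2867043406; d2 = -0.4599094214
phi(d1) = 0.3828782511; exp(-qT) = 1.0000000000; exp(-rT) = 0.9970044955
N(d1) = 0.3871693569
Delta = exp(-qT) * N(d1) = 1.0000000000 * 0.3871693569 = 0.387169


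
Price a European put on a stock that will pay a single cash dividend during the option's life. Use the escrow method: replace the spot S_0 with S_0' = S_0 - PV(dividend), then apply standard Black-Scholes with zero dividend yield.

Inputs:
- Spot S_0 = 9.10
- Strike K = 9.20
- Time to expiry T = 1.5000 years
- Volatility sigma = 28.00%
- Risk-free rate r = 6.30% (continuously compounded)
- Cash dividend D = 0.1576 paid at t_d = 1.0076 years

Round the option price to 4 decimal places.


Answer: Price = 0.9106

Derivation:
PV(D) = D * exp(-r * t_d) = 0.1576 * 0.93849402 = 0.14790666
S_0' = S_0 - PV(D) = 9.1000 - 0.14790666 = 8.95209334
d1 = (ln(S_0'/K) + (r + sigma^2/2)*T) / (sigma*sqrt(T)) = 0.36737655
d2 = d1 - sigma*sqrt(T) = 0.02444799
exp(-rT) = 0.90982773
N(-d1) = 0.35666908; N(-d2) = 0.49024763
P = K * exp(-rT) * N(-d2) - S_0' * N(-d1) = 9.2000 * 0.90982773 * 0.49024763 - 8.95209334 * 0.35666908 = 0.9106


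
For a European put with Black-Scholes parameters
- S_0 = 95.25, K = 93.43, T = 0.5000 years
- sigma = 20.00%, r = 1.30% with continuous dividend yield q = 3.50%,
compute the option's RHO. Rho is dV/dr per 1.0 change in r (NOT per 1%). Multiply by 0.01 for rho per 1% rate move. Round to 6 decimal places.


d1 = 0.1293476579; d2 = -0.0120736984
phi(d1) = 0.3956188855; exp(-qT) = 0.9826522357; exp(-rT) = 0.9935210793
N(-d2) = 0.5048165917
Rho = -K*T*exp(-rT)*N(-d2) = -93.4300 * 0.5000 * 0.9935210793 * 0.5048165917 = -23.429718

Answer: Rho = -23.429718


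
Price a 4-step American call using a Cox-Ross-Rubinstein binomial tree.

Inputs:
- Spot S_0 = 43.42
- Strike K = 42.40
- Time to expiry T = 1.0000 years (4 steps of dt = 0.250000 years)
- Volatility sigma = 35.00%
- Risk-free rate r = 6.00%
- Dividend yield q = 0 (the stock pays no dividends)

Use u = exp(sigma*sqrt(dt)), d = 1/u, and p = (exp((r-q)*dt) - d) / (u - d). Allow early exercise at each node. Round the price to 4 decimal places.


dt = T/N = 0.250000
u = exp(sigma*sqrt(dt)) = 1.191246; d = 1/u = 0.839457
p = (exp((r-q)*dt) - d) / (u - d) = 0.499322
Discount per step: exp(-r*dt) = 0.985112
Stock lattice S(k, i) with i counting down-moves:
  k=0: S(0,0) = 43.4200
  k=1: S(1,0) = 51.7239; S(1,1) = 36.4492
  k=2: S(2,0) = 61.6159; S(2,1) = 43.4200; S(2,2) = 30.5976
  k=3: S(3,0) = 73.3997; S(3,1) = 51.7239; S(3,2) = 36.4492; S(3,3) = 25.6853
  k=4: S(4,0) = 87.4371; S(4,1) = 61.6159; S(4,2) = 43.4200; S(4,3) = 30.5976; S(4,4) = 21.5617
Terminal payoffs V(N, i) = max(S_T - K, 0):
  V(4,0) = 45.037143; V(4,1) = 19.215913; V(4,2) = 1.020000; V(4,3) = 0.000000; V(4,4) = 0.000000
Backward induction: V(k, i) = exp(-r*dt) * [p * V(k+1, i) + (1-p) * V(k+1, i+1)]; then take max(V_cont, immediate exercise) for American.
  V(3,0) = exp(-r*dt) * [p*45.037143 + (1-p)*19.215913] = 31.630977; exercise = 30.999723; V(3,0) = max -> 31.630977
  V(3,1) = exp(-r*dt) * [p*19.215913 + (1-p)*1.020000] = 9.955164; exercise = 9.323911; V(3,1) = max -> 9.955164
  V(3,2) = exp(-r*dt) * [p*1.020000 + (1-p)*0.000000] = 0.501726; exercise = 0.000000; V(3,2) = max -> 0.501726
  V(3,3) = exp(-r*dt) * [p*0.000000 + (1-p)*0.000000] = 0.000000; exercise = 0.000000; V(3,3) = max -> 0.000000
  V(2,0) = exp(-r*dt) * [p*31.630977 + (1-p)*9.955164] = 20.469022; exercise = 19.215913; V(2,0) = max -> 20.469022
  V(2,1) = exp(-r*dt) * [p*9.955164 + (1-p)*0.501726] = 5.144289; exercise = 1.020000; V(2,1) = max -> 5.144289
  V(2,2) = exp(-r*dt) * [p*0.501726 + (1-p)*0.000000] = 0.246793; exercise = 0.000000; V(2,2) = max -> 0.246793
  V(1,0) = exp(-r*dt) * [p*20.469022 + (1-p)*5.144289] = 12.605752; exercise = 9.323911; V(1,0) = max -> 12.605752
  V(1,1) = exp(-r*dt) * [p*5.144289 + (1-p)*0.246793] = 2.652138; exercise = 0.000000; V(1,1) = max -> 2.652138
  V(0,0) = exp(-r*dt) * [p*12.605752 + (1-p)*2.652138] = 7.508715; exercise = 1.020000; V(0,0) = max -> 7.508715

Answer: Price = V(0,0) = 7.5087


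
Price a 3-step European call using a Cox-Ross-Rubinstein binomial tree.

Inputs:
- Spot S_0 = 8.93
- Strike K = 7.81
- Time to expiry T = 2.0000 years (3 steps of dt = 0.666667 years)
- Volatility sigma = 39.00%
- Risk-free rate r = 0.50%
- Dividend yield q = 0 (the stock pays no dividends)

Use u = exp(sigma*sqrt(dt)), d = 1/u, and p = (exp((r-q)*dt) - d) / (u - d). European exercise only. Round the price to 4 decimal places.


Answer: Price = V(0,0) = 2.5641

Derivation:
dt = T/N = 0.666667
u = exp(sigma*sqrt(dt)) = 1.374972; d = 1/u = 0.727287
p = (exp((r-q)*dt) - d) / (u - d) = 0.426213
Discount per step: exp(-r*dt) = 0.996672
Stock lattice S(k, i) with i counting down-moves:
  k=0: S(0,0) = 8.9300
  k=1: S(1,0) = 12.2785; S(1,1) = 6.4947
  k=2: S(2,0) = 16.8826; S(2,1) = 8.9300; S(2,2) = 4.7235
  k=3: S(3,0) = 23.2131; S(3,1) = 12.2785; S(3,2) = 6.4947; S(3,3) = 3.4353
Terminal payoffs V(N, i) = max(S_T - K, 0):
  V(3,0) = 15.403114; V(3,1) = 4.468504; V(3,2) = 0.000000; V(3,3) = 0.000000
Backward induction: V(k, i) = exp(-r*dt) * [p * V(k+1, i) + (1-p) * V(k+1, i+1)].
  V(2,0) = exp(-r*dt) * [p*15.403114 + (1-p)*4.468504] = 9.098594
  V(2,1) = exp(-r*dt) * [p*4.468504 + (1-p)*0.000000] = 1.898195
  V(2,2) = exp(-r*dt) * [p*0.000000 + (1-p)*0.000000] = 0.000000
  V(1,0) = exp(-r*dt) * [p*9.098594 + (1-p)*1.898195] = 4.950566
  V(1,1) = exp(-r*dt) * [p*1.898195 + (1-p)*0.000000] = 0.806342
  V(0,0) = exp(-r*dt) * [p*4.950566 + (1-p)*0.806342] = 2.564102


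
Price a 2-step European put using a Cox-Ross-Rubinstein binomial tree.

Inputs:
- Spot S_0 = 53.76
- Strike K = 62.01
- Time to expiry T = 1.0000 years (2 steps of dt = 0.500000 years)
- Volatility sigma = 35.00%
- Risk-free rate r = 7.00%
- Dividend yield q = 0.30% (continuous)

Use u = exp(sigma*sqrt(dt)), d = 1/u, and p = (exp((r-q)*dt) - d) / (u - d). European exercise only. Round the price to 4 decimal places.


Answer: Price = V(0,0) = 10.4830

Derivation:
dt = T/N = 0.500000
u = exp(sigma*sqrt(dt)) = 1.280803; d = 1/u = 0.780760
p = (exp((r-q)*dt) - d) / (u - d) = 0.506571
Discount per step: exp(-r*dt) = 0.965605
Stock lattice S(k, i) with i counting down-moves:
  k=0: S(0,0) = 53.7600
  k=1: S(1,0) = 68.8560; S(1,1) = 41.9737
  k=2: S(2,0) = 88.1910; S(2,1) = 53.7600; S(2,2) = 32.7714
Terminal payoffs V(N, i) = max(K - S_T, 0):
  V(2,0) = 0.000000; V(2,1) = 8.250000; V(2,2) = 29.238640
Backward induction: V(k, i) = exp(-r*dt) * [p * V(k+1, i) + (1-p) * V(k+1, i+1)].
  V(1,0) = exp(-r*dt) * [p*0.000000 + (1-p)*8.250000] = 3.930776
  V(1,1) = exp(-r*dt) * [p*8.250000 + (1-p)*29.238640] = 17.966443
  V(0,0) = exp(-r*dt) * [p*3.930776 + (1-p)*17.966443] = 10.482980


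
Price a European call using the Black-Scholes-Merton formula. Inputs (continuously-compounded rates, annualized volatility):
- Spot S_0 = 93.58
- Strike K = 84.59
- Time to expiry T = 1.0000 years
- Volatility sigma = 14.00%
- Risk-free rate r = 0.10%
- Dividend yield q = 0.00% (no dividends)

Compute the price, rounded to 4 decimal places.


d1 = (ln(S/K) + (r - q + 0.5*sigma^2) * T) / (sigma * sqrt(T)) = 0.79857592
d2 = d1 - sigma * sqrt(T) = 0.65857592
exp(-rT) = 0.99900050; exp(-qT) = 1.00000000
C = S_0 * exp(-qT) * N(d1) - K * exp(-rT) * N(d2)
N(d1) = 0.78773182; N(d2) = 0.74491594
C = 93.5800 * 1.00000000 * 0.78773182 - 84.5900 * 0.99900050 * 0.74491594 = 10.7665

Answer: Price = 10.7665


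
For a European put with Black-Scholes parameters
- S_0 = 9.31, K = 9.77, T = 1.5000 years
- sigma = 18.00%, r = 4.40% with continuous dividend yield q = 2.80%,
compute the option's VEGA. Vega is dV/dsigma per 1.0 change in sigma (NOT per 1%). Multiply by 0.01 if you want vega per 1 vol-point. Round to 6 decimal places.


Answer: Vega = 4.361792

Derivation:
d1 = 0.0003294348; d2 = -0.2201246421
phi(d1) = 0.3989422588; exp(-qT) = 0.9588697806; exp(-rT) = 0.9361308643
Vega = S * exp(-qT) * phi(d1) * sqrt(T) = 9.3100 * 0.9588697806 * 0.3989422588 * 1.2247448714 = 4.361792


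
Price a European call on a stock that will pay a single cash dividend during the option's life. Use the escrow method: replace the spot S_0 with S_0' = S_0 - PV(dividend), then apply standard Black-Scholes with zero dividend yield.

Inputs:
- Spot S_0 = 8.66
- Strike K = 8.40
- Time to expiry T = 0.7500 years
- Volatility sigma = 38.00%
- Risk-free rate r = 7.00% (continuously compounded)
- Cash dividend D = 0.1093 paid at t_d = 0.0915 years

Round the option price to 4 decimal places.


Answer: Price = 1.3945

Derivation:
PV(D) = D * exp(-r * t_d) = 0.1093 * 0.99361547 = 0.10860217
S_0' = S_0 - PV(D) = 8.6600 - 0.10860217 = 8.55139783
d1 = (ln(S_0'/K) + (r + sigma^2/2)*T) / (sigma*sqrt(T)) = 0.37835602
d2 = d1 - sigma*sqrt(T) = 0.04926637
exp(-rT) = 0.94885432
N(d1) = 0.64741693; N(d2) = 0.51964649
C = S_0' * N(d1) - K * exp(-rT) * N(d2) = 8.55139783 * 0.64741693 - 8.4000 * 0.94885432 * 0.51964649 = 1.3945


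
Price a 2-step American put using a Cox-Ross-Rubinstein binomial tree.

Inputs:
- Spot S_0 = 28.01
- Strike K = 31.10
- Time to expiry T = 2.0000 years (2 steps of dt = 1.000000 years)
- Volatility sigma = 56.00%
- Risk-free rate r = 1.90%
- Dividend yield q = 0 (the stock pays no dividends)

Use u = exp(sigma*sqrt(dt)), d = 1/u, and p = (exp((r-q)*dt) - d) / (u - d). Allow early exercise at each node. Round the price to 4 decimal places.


Answer: Price = V(0,0) = 9.8896

Derivation:
dt = T/N = 1.000000
u = exp(sigma*sqrt(dt)) = 1.750673; d = 1/u = 0.571209
p = (exp((r-q)*dt) - d) / (u - d) = 0.379810
Discount per step: exp(-r*dt) = 0.981179
Stock lattice S(k, i) with i counting down-moves:
  k=0: S(0,0) = 28.0100
  k=1: S(1,0) = 49.0363; S(1,1) = 15.9996
  k=2: S(2,0) = 85.8466; S(2,1) = 28.0100; S(2,2) = 9.1391
Terminal payoffs V(N, i) = max(K - S_T, 0):
  V(2,0) = 0.000000; V(2,1) = 3.090000; V(2,2) = 21.960903
Backward induction: V(k, i) = exp(-r*dt) * [p * V(k+1, i) + (1-p) * V(k+1, i+1)]; then take max(V_cont, immediate exercise) for American.
  V(1,0) = exp(-r*dt) * [p*0.000000 + (1-p)*3.090000] = 1.880318; exercise = 0.000000; V(1,0) = max -> 1.880318
  V(1,1) = exp(-r*dt) * [p*3.090000 + (1-p)*21.960903] = 14.515112; exercise = 15.100434; V(1,1) = max -> 15.100434
  V(0,0) = exp(-r*dt) * [p*1.880318 + (1-p)*15.100434] = 9.889597; exercise = 3.090000; V(0,0) = max -> 9.889597


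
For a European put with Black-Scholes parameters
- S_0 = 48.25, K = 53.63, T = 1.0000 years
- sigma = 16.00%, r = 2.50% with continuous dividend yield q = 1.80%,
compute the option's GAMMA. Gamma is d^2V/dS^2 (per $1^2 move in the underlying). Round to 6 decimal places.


Answer: Gamma = 0.043941

Derivation:
d1 = -0.5369549076; d2 = -0.6969549076
phi(d1) = 0.3453838680; exp(-qT) = 0.9821610324; exp(-rT) = 0.9753099120
Gamma = exp(-qT) * phi(d1) / (S * sigma * sqrt(T)) = 0.9821610324 * 0.3453838680 / (48.2500 * 0.1600 * 1.0000000000) = 0.043941


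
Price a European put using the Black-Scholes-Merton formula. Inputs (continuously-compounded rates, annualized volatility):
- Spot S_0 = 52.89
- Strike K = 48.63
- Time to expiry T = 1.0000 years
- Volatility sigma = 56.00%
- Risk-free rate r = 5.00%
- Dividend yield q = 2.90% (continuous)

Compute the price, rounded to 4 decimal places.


d1 = (ln(S/K) + (r - q + 0.5*sigma^2) * T) / (sigma * sqrt(T)) = 0.46745297
d2 = d1 - sigma * sqrt(T) = -0.09254703
exp(-rT) = 0.95122942; exp(-qT) = 0.97141646
P = K * exp(-rT) * N(-d2) - S_0 * exp(-qT) * N(-d1)
N(-d1) = 0.32008792; N(-d2) = 0.53686829
P = 48.6300 * 0.95122942 * 0.53686829 - 52.8900 * 0.97141646 * 0.32008792 = 8.3891

Answer: Price = 8.3891


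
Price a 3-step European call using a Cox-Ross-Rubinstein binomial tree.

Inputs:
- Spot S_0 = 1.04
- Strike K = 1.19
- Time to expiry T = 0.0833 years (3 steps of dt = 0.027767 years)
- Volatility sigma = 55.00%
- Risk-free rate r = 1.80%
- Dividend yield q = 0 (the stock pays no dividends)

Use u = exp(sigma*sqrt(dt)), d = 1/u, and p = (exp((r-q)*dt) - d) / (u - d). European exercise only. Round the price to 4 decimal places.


Answer: Price = V(0,0) = 0.0198

Derivation:
dt = T/N = 0.027767
u = exp(sigma*sqrt(dt)) = 1.095979; d = 1/u = 0.912426
p = (exp((r-q)*dt) - d) / (u - d) = 0.479828
Discount per step: exp(-r*dt) = 0.999500
Stock lattice S(k, i) with i counting down-moves:
  k=0: S(0,0) = 1.0400
  k=1: S(1,0) = 1.1398; S(1,1) = 0.9489
  k=2: S(2,0) = 1.2492; S(2,1) = 1.0400; S(2,2) = 0.8658
  k=3: S(3,0) = 1.3691; S(3,1) = 1.1398; S(3,2) = 0.9489; S(3,3) = 0.7900
Terminal payoffs V(N, i) = max(S_T - K, 0):
  V(3,0) = 0.179117; V(3,1) = 0.000000; V(3,2) = 0.000000; V(3,3) = 0.000000
Backward induction: V(k, i) = exp(-r*dt) * [p * V(k+1, i) + (1-p) * V(k+1, i+1)].
  V(2,0) = exp(-r*dt) * [p*0.179117 + (1-p)*0.000000] = 0.085902
  V(2,1) = exp(-r*dt) * [p*0.000000 + (1-p)*0.000000] = 0.000000
  V(2,2) = exp(-r*dt) * [p*0.000000 + (1-p)*0.000000] = 0.000000
  V(1,0) = exp(-r*dt) * [p*0.085902 + (1-p)*0.000000] = 0.041198
  V(1,1) = exp(-r*dt) * [p*0.000000 + (1-p)*0.000000] = 0.000000
  V(0,0) = exp(-r*dt) * [p*0.041198 + (1-p)*0.000000] = 0.019758


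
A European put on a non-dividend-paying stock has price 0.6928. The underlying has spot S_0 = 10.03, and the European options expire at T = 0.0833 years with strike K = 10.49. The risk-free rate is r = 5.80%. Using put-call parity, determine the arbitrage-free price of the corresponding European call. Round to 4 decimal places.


Put-call parity: C - P = S_0 * exp(-qT) - K * exp(-rT).
S_0 * exp(-qT) = 10.0300 * 1.00000000 = 10.03000000
K * exp(-rT) = 10.4900 * 0.99518025 = 10.43944085
C = P + S*exp(-qT) - K*exp(-rT)
C = 0.6928 + 10.03000000 - 10.43944085 = 0.2834

Answer: Call price = 0.2834


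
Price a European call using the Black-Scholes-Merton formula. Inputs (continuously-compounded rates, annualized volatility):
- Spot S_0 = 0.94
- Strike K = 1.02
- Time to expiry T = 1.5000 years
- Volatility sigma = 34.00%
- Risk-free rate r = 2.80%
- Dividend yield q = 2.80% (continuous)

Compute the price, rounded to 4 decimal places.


d1 = (ln(S/K) + (r - q + 0.5*sigma^2) * T) / (sigma * sqrt(T)) = 0.01206006
d2 = d1 - sigma * sqrt(T) = -0.40435320
exp(-rT) = 0.95886978; exp(-qT) = 0.95886978
C = S_0 * exp(-qT) * N(d1) - K * exp(-rT) * N(d2)
N(d1) = 0.50481115; N(d2) = 0.34297651
C = 0.9400 * 0.95886978 * 0.50481115 - 1.0200 * 0.95886978 * 0.34297651 = 0.1196

Answer: Price = 0.1196


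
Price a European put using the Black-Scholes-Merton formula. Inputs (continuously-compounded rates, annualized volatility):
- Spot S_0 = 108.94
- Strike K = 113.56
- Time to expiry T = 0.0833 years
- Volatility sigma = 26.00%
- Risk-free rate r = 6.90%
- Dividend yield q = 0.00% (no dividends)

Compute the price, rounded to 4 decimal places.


Answer: Price = 5.6748

Derivation:
d1 = (ln(S/K) + (r - q + 0.5*sigma^2) * T) / (sigma * sqrt(T)) = -0.43937354
d2 = d1 - sigma * sqrt(T) = -0.51441406
exp(-rT) = 0.99426879; exp(-qT) = 1.00000000
P = K * exp(-rT) * N(-d2) - S_0 * exp(-qT) * N(-d1)
N(-d1) = 0.66980455; N(-d2) = 0.69651873
P = 113.5600 * 0.99426879 * 0.69651873 - 108.9400 * 1.00000000 * 0.66980455 = 5.6748


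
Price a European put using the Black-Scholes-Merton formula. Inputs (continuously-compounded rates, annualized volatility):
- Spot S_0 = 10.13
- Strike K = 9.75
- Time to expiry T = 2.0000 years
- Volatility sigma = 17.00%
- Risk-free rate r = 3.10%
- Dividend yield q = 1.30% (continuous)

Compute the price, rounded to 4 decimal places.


Answer: Price = 0.6004

Derivation:
d1 = (ln(S/K) + (r - q + 0.5*sigma^2) * T) / (sigma * sqrt(T)) = 0.42898103
d2 = d1 - sigma * sqrt(T) = 0.18856472
exp(-rT) = 0.93988289; exp(-qT) = 0.97433509
P = K * exp(-rT) * N(-d2) - S_0 * exp(-qT) * N(-d1)
N(-d1) = 0.33396852; N(-d2) = 0.42521699
P = 9.7500 * 0.93988289 * 0.42521699 - 10.1300 * 0.97433509 * 0.33396852 = 0.6004


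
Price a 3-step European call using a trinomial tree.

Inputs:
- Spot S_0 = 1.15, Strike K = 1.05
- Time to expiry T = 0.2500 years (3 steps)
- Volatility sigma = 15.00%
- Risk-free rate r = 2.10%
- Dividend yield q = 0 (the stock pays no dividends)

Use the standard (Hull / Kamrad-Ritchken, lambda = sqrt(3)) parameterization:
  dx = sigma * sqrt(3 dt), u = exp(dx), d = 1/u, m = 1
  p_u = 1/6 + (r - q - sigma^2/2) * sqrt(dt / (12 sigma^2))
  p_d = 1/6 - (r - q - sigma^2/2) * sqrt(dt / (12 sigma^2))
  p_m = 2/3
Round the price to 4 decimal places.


Answer: Price = V(0,0) = 0.1092

Derivation:
dt = T/N = 0.083333; dx = sigma*sqrt(3*dt) = 0.075000
u = exp(dx) = 1.077884; d = 1/u = 0.927743
p_u = 0.172083, p_m = 0.666667, p_d = 0.161250
Discount per step: exp(-r*dt) = 0.998252
Stock lattice S(k, j) with j the centered position index:
  k=0: S(0,+0) = 1.1500
  k=1: S(1,-1) = 1.0669; S(1,+0) = 1.1500; S(1,+1) = 1.2396
  k=2: S(2,-2) = 0.9898; S(2,-1) = 1.0669; S(2,+0) = 1.1500; S(2,+1) = 1.2396; S(2,+2) = 1.3361
  k=3: S(3,-3) = 0.9183; S(3,-2) = 0.9898; S(3,-1) = 1.0669; S(3,+0) = 1.1500; S(3,+1) = 1.2396; S(3,+2) = 1.3361; S(3,+3) = 1.4402
Terminal payoffs V(N, j) = max(S_T - K, 0):
  V(3,-3) = 0.000000; V(3,-2) = 0.000000; V(3,-1) = 0.016905; V(3,+0) = 0.100000; V(3,+1) = 0.189567; V(3,+2) = 0.286109; V(3,+3) = 0.390171
Backward induction: V(k, j) = exp(-r*dt) * [p_u * V(k+1, j+1) + p_m * V(k+1, j) + p_d * V(k+1, j-1)]
  V(2,-2) = exp(-r*dt) * [p_u*0.016905 + p_m*0.000000 + p_d*0.000000] = 0.002904
  V(2,-1) = exp(-r*dt) * [p_u*0.100000 + p_m*0.016905 + p_d*0.000000] = 0.028429
  V(2,+0) = exp(-r*dt) * [p_u*0.189567 + p_m*0.100000 + p_d*0.016905] = 0.101836
  V(2,+1) = exp(-r*dt) * [p_u*0.286109 + p_m*0.189567 + p_d*0.100000] = 0.191402
  V(2,+2) = exp(-r*dt) * [p_u*0.390171 + p_m*0.286109 + p_d*0.189567] = 0.287945
  V(1,-1) = exp(-r*dt) * [p_u*0.101836 + p_m*0.028429 + p_d*0.002904] = 0.036880
  V(1,+0) = exp(-r*dt) * [p_u*0.191402 + p_m*0.101836 + p_d*0.028429] = 0.105227
  V(1,+1) = exp(-r*dt) * [p_u*0.287945 + p_m*0.191402 + p_d*0.101836] = 0.193235
  V(0,+0) = exp(-r*dt) * [p_u*0.193235 + p_m*0.105227 + p_d*0.036880] = 0.109160


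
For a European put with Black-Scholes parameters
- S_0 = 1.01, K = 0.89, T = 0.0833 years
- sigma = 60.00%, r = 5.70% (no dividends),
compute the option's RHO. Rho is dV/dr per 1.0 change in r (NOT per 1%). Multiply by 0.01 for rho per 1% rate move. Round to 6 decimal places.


d1 = 0.8444065295; d2 = 0.6712360932
phi(d1) = 0.2793053289; exp(-qT) = 1.0000000000; exp(-rT) = 0.9952631544
N(-d2) = 0.2510350695
Rho = -K*T*exp(-rT)*N(-d2) = -0.8900 * 0.0833 * 0.9952631544 * 0.2510350695 = -0.018523

Answer: Rho = -0.018523


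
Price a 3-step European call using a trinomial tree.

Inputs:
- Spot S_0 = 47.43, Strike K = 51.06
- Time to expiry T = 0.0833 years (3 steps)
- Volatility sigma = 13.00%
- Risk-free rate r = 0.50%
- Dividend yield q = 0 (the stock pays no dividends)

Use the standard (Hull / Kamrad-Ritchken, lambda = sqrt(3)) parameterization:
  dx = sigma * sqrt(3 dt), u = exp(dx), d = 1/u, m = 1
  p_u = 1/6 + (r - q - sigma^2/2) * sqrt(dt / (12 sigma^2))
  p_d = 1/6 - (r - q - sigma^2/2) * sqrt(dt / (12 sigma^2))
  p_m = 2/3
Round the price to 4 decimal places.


dt = T/N = 0.027767; dx = sigma*sqrt(3*dt) = 0.037520
u = exp(dx) = 1.038233; d = 1/u = 0.963175
p_u = 0.165390, p_m = 0.666667, p_d = 0.167943
Discount per step: exp(-r*dt) = 0.999861
Stock lattice S(k, j) with j the centered position index:
  k=0: S(0,+0) = 47.4300
  k=1: S(1,-1) = 45.6834; S(1,+0) = 47.4300; S(1,+1) = 49.2434
  k=2: S(2,-2) = 44.0011; S(2,-1) = 45.6834; S(2,+0) = 47.4300; S(2,+1) = 49.2434; S(2,+2) = 51.1261
  k=3: S(3,-3) = 42.3807; S(3,-2) = 44.0011; S(3,-1) = 45.6834; S(3,+0) = 47.4300; S(3,+1) = 49.2434; S(3,+2) = 51.1261; S(3,+3) = 53.0808
Terminal payoffs V(N, j) = max(S_T - K, 0):
  V(3,-3) = 0.000000; V(3,-2) = 0.000000; V(3,-1) = 0.000000; V(3,+0) = 0.000000; V(3,+1) = 0.000000; V(3,+2) = 0.066117; V(3,+3) = 2.020823
Backward induction: V(k, j) = exp(-r*dt) * [p_u * V(k+1, j+1) + p_m * V(k+1, j) + p_d * V(k+1, j-1)]
  V(2,-2) = exp(-r*dt) * [p_u*0.000000 + p_m*0.000000 + p_d*0.000000] = 0.000000
  V(2,-1) = exp(-r*dt) * [p_u*0.000000 + p_m*0.000000 + p_d*0.000000] = 0.000000
  V(2,+0) = exp(-r*dt) * [p_u*0.000000 + p_m*0.000000 + p_d*0.000000] = 0.000000
  V(2,+1) = exp(-r*dt) * [p_u*0.066117 + p_m*0.000000 + p_d*0.000000] = 0.010934
  V(2,+2) = exp(-r*dt) * [p_u*2.020823 + p_m*0.066117 + p_d*0.000000] = 0.378250
  V(1,-1) = exp(-r*dt) * [p_u*0.000000 + p_m*0.000000 + p_d*0.000000] = 0.000000
  V(1,+0) = exp(-r*dt) * [p_u*0.010934 + p_m*0.000000 + p_d*0.000000] = 0.001808
  V(1,+1) = exp(-r*dt) * [p_u*0.378250 + p_m*0.010934 + p_d*0.000000] = 0.069838
  V(0,+0) = exp(-r*dt) * [p_u*0.069838 + p_m*0.001808 + p_d*0.000000] = 0.012754

Answer: Price = V(0,0) = 0.0128


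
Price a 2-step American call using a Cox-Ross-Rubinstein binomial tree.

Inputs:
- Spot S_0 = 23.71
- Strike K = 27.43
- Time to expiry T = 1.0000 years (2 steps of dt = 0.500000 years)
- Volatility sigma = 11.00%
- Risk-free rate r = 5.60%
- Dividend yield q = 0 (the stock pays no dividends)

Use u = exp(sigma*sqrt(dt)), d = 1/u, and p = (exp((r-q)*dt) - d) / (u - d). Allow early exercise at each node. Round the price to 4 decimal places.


Answer: Price = V(0,0) = 0.1125

Derivation:
dt = T/N = 0.500000
u = exp(sigma*sqrt(dt)) = 1.080887; d = 1/u = 0.925166
p = (exp((r-q)*dt) - d) / (u - d) = 0.662915
Discount per step: exp(-r*dt) = 0.972388
Stock lattice S(k, i) with i counting down-moves:
  k=0: S(0,0) = 23.7100
  k=1: S(1,0) = 25.6278; S(1,1) = 21.9357
  k=2: S(2,0) = 27.7008; S(2,1) = 23.7100; S(2,2) = 20.2942
Terminal payoffs V(N, i) = max(S_T - K, 0):
  V(2,0) = 0.270775; V(2,1) = 0.000000; V(2,2) = 0.000000
Backward induction: V(k, i) = exp(-r*dt) * [p * V(k+1, i) + (1-p) * V(k+1, i+1)]; then take max(V_cont, immediate exercise) for American.
  V(1,0) = exp(-r*dt) * [p*0.270775 + (1-p)*0.000000] = 0.174544; exercise = 0.000000; V(1,0) = max -> 0.174544
  V(1,1) = exp(-r*dt) * [p*0.000000 + (1-p)*0.000000] = 0.000000; exercise = 0.000000; V(1,1) = max -> 0.000000
  V(0,0) = exp(-r*dt) * [p*0.174544 + (1-p)*0.000000] = 0.112513; exercise = 0.000000; V(0,0) = max -> 0.112513


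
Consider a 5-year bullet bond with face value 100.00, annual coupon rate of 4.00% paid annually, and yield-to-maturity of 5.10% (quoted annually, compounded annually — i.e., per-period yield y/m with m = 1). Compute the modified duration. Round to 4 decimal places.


Coupon per period c = face * coupon_rate / m = 4.000000
Periods per year m = 1; per-period yield y/m = 0.051000
Number of cashflows N = 5
Cashflows (t years, CF_t, discount factor 1/(1+y/m)^(m*t), PV):
  t = 1.0000: CF_t = 4.000000, DF = 0.951475, PV = 3.805899
  t = 2.0000: CF_t = 4.000000, DF = 0.905304, PV = 3.621217
  t = 3.0000: CF_t = 4.000000, DF = 0.861374, PV = 3.445497
  t = 4.0000: CF_t = 4.000000, DF = 0.819576, PV = 3.278303
  t = 5.0000: CF_t = 104.000000, DF = 0.779806, PV = 81.099796
Price P = sum_t PV_t = 95.250712
First compute Macaulay numerator sum_t t * PV_t:
  t * PV_t at t = 1.0000: 3.805899
  t * PV_t at t = 2.0000: 7.242434
  t * PV_t at t = 3.0000: 10.336490
  t * PV_t at t = 4.0000: 13.113213
  t * PV_t at t = 5.0000: 405.498978
Macaulay duration D = 439.997014 / 95.250712 = 4.619357
Modified duration = D / (1 + y/m) = 4.619357 / (1 + 0.051000) = 4.395201

Answer: Modified duration = 4.3952


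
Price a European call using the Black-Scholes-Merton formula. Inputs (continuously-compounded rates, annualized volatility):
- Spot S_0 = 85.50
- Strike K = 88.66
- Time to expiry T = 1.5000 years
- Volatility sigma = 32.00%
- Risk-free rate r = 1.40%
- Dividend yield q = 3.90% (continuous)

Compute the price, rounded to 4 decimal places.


Answer: Price = 10.1470

Derivation:
d1 = (ln(S/K) + (r - q + 0.5*sigma^2) * T) / (sigma * sqrt(T)) = 0.00767391
d2 = d1 - sigma * sqrt(T) = -0.38424445
exp(-rT) = 0.97921896; exp(-qT) = 0.94317824
C = S_0 * exp(-qT) * N(d1) - K * exp(-rT) * N(d2)
N(d1) = 0.50306142; N(d2) = 0.35039864
C = 85.5000 * 0.94317824 * 0.50306142 - 88.6600 * 0.97921896 * 0.35039864 = 10.1470


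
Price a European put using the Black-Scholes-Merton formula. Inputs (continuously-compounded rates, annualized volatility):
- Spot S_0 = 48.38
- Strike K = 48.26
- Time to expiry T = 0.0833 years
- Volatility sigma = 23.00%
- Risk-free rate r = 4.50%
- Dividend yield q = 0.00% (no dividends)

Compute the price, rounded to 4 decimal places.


Answer: Price = 1.1324

Derivation:
d1 = (ln(S/K) + (r - q + 0.5*sigma^2) * T) / (sigma * sqrt(T)) = 0.12707104
d2 = d1 - sigma * sqrt(T) = 0.06068904
exp(-rT) = 0.99625852; exp(-qT) = 1.00000000
P = K * exp(-rT) * N(-d2) - S_0 * exp(-qT) * N(-d1)
N(-d1) = 0.44944209; N(-d2) = 0.47580343
P = 48.2600 * 0.99625852 * 0.47580343 - 48.3800 * 1.00000000 * 0.44944209 = 1.1324


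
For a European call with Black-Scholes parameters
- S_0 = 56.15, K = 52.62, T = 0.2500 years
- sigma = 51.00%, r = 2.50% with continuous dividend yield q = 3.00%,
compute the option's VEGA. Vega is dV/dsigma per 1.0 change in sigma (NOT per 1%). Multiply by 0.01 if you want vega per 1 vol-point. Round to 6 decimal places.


Answer: Vega = 10.353150

Derivation:
d1 = 0.3772270807; d2 = 0.1222270807
phi(d1) = 0.3715437454; exp(-qT) = 0.9925280548; exp(-rT) = 0.9937694906
Vega = S * exp(-qT) * phi(d1) * sqrt(T) = 56.1500 * 0.9925280548 * 0.3715437454 * 0.5000000000 = 10.353150


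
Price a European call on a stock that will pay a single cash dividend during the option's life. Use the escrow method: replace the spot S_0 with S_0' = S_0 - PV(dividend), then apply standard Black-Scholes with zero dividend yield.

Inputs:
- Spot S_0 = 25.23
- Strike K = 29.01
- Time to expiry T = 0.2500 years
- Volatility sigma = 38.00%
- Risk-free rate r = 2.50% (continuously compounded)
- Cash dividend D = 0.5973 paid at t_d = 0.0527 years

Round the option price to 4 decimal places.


PV(D) = D * exp(-r * t_d) = 0.5973 * 0.99868337 = 0.59651358
S_0' = S_0 - PV(D) = 25.2300 - 0.59651358 = 24.63348642
d1 = (ln(S_0'/K) + (r + sigma^2/2)*T) / (sigma*sqrt(T)) = -0.73280971
d2 = d1 - sigma*sqrt(T) = -0.92280971
exp(-rT) = 0.99376949
N(d1) = 0.23183725; N(d2) = 0.17805319
C = S_0' * N(d1) - K * exp(-rT) * N(d2) = 24.63348642 * 0.23183725 - 29.0100 * 0.99376949 * 0.17805319 = 0.5778

Answer: Price = 0.5778


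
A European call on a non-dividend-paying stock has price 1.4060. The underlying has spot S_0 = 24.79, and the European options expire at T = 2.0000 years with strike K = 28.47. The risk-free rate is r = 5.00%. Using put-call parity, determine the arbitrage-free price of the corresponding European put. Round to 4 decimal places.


Answer: Put price = 2.3767

Derivation:
Put-call parity: C - P = S_0 * exp(-qT) - K * exp(-rT).
S_0 * exp(-qT) = 24.7900 * 1.00000000 = 24.79000000
K * exp(-rT) = 28.4700 * 0.90483742 = 25.76072129
P = C - S*exp(-qT) + K*exp(-rT)
P = 1.4060 - 24.79000000 + 25.76072129 = 2.3767


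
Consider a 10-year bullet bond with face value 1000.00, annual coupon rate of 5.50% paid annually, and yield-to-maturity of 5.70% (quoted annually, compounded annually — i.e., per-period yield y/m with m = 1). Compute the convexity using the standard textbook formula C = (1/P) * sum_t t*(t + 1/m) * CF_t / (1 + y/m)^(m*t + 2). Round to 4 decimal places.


Coupon per period c = face * coupon_rate / m = 55.000000
Periods per year m = 1; per-period yield y/m = 0.057000
Number of cashflows N = 10
Cashflows (t years, CF_t, discount factor 1/(1+y/m)^(m*t), PV):
  t = 1.0000: CF_t = 55.000000, DF = 0.946074, PV = 52.034059
  t = 2.0000: CF_t = 55.000000, DF = 0.895056, PV = 49.228059
  t = 3.0000: CF_t = 55.000000, DF = 0.846789, PV = 46.573377
  t = 4.0000: CF_t = 55.000000, DF = 0.801125, PV = 44.061851
  t = 5.0000: CF_t = 55.000000, DF = 0.757923, PV = 41.685763
  t = 6.0000: CF_t = 55.000000, DF = 0.717051, PV = 39.437808
  t = 7.0000: CF_t = 55.000000, DF = 0.678383, PV = 37.311076
  t = 8.0000: CF_t = 55.000000, DF = 0.641801, PV = 35.299032
  t = 9.0000: CF_t = 55.000000, DF = 0.607191, PV = 33.395489
  t = 10.0000: CF_t = 1055.000000, DF = 0.574447, PV = 606.041810
Price P = sum_t PV_t = 985.068323
Convexity numerator sum_t t*(t + 1/m) * CF_t / (1+y/m)^(m*t + 2):
  t = 1.0000: term = 93.146754
  t = 2.0000: term = 264.371108
  t = 3.0000: term = 500.229154
  t = 4.0000: term = 788.756155
  t = 5.0000: term = 1119.332292
  t = 6.0000: term = 1482.559327
  t = 7.0000: term = 1870.147370
  t = 8.0000: term = 2274.810964
  t = 9.0000: term = 2690.173799
  t = 10.0000: term = 59668.524291
Convexity = (1/P) * sum = 70752.051213 / 985.068323 = 71.824512

Answer: Convexity = 71.8245


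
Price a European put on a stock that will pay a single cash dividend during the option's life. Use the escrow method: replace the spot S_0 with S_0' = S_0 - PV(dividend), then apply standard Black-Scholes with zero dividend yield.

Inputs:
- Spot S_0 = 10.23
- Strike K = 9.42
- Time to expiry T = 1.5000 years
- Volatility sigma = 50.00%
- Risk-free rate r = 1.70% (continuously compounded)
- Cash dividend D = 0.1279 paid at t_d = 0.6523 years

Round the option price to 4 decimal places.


PV(D) = D * exp(-r * t_d) = 0.1279 * 0.98897216 = 0.12648954
S_0' = S_0 - PV(D) = 10.2300 - 0.12648954 = 10.10351046
d1 = (ln(S_0'/K) + (r + sigma^2/2)*T) / (sigma*sqrt(T)) = 0.46221520
d2 = d1 - sigma*sqrt(T) = -0.15015724
exp(-rT) = 0.97482238
N(-d1) = 0.32196350; N(-d2) = 0.55967972
P = K * exp(-rT) * N(-d2) - S_0' * N(-d1) = 9.4200 * 0.97482238 * 0.55967972 - 10.10351046 * 0.32196350 = 1.8865

Answer: Price = 1.8865


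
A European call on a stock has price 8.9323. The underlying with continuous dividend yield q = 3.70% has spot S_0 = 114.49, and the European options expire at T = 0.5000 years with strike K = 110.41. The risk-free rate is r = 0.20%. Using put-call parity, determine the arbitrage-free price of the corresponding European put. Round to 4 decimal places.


Put-call parity: C - P = S_0 * exp(-qT) - K * exp(-rT).
S_0 * exp(-qT) = 114.4900 * 0.98167007 = 112.39140684
K * exp(-rT) = 110.4100 * 0.99900050 = 110.29964519
P = C - S*exp(-qT) + K*exp(-rT)
P = 8.9323 - 112.39140684 + 110.29964519 = 6.8405

Answer: Put price = 6.8405


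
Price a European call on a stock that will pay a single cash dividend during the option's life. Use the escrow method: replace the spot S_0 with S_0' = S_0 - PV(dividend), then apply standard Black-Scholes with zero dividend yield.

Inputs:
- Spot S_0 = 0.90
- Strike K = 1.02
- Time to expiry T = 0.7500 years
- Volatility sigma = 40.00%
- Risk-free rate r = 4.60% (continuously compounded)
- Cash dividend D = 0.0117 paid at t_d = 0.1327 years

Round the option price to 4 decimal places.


Answer: Price = 0.0860

Derivation:
PV(D) = D * exp(-r * t_d) = 0.0117 * 0.99391439 = 0.01162880
S_0' = S_0 - PV(D) = 0.9000 - 0.01162880 = 0.88837120
d1 = (ln(S_0'/K) + (r + sigma^2/2)*T) / (sigma*sqrt(T)) = -0.12605932
d2 = d1 - sigma*sqrt(T) = -0.47246949
exp(-rT) = 0.96608834
N(d1) = 0.44984248; N(d2) = 0.31829586
C = S_0' * N(d1) - K * exp(-rT) * N(d2) = 0.88837120 * 0.44984248 - 1.0200 * 0.96608834 * 0.31829586 = 0.0860


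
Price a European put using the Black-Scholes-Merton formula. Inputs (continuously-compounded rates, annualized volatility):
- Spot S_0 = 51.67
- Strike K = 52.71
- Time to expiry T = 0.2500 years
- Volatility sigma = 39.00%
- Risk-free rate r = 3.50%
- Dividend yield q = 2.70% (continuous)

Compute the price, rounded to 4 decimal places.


d1 = (ln(S/K) + (r - q + 0.5*sigma^2) * T) / (sigma * sqrt(T)) = 0.00556232
d2 = d1 - sigma * sqrt(T) = -0.18943768
exp(-rT) = 0.99128817; exp(-qT) = 0.99327273
P = K * exp(-rT) * N(-d2) - S_0 * exp(-qT) * N(-d1)
N(-d1) = 0.49778097; N(-d2) = 0.57512510
P = 52.7100 * 0.99128817 * 0.57512510 - 51.6700 * 0.99327273 * 0.49778097 = 4.5034

Answer: Price = 4.5034
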